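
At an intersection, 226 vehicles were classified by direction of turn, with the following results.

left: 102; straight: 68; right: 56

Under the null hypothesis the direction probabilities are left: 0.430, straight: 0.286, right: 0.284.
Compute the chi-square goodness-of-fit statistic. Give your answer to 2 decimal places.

Expected counts E_i = n·p_i: 226×0.430 = 97.18, 226×0.286 = 64.636, 226×0.284 = 64.184.
left: (102 − 97.18)²/97.18 = 23.2324/97.18 = 0.239
straight: (68 − 64.636)²/64.636 = 11.316496/64.636 = 0.175
right: (56 − 64.184)²/64.184 = 66.977856/64.184 = 1.044
Sum = 1.46

1.46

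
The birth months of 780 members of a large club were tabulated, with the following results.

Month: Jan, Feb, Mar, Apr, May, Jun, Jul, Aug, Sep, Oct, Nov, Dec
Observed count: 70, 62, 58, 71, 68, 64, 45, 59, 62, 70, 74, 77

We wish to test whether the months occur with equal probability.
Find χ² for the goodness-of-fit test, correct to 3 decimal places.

Expected count for each of the 12 categories: 780/12 = 65.
cat         O        E   (O−E)²/E
Jan        70       65     0.3846
Feb        62       65     0.1385
Mar        58       65     0.7538
Apr        71       65     0.5538
May        68       65     0.1385
Jun        64       65     0.0154
Jul        45       65     6.1538
Aug        59       65     0.5538
Sep        62       65     0.1385
Oct        70       65     0.3846
Nov        74       65     1.2462
Dec        77       65     2.2154
Sum = 12.677

12.677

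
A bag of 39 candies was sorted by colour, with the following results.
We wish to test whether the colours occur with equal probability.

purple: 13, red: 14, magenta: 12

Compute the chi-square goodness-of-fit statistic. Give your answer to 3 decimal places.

0.154

Expected count for each of the 3 categories: 39/3 = 13.
χ² = (13−13)²/13 + (14−13)²/13 + (12−13)²/13
   = 0.0000 + 0.0769 + 0.0769
Sum = 0.154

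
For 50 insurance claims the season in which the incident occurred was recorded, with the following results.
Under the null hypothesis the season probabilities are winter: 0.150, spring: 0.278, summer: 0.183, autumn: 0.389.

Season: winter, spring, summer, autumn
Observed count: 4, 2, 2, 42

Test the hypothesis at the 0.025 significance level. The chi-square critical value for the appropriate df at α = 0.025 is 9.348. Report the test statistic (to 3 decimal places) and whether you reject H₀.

Expected counts E_i = n·p_i: 50×0.150 = 7.5, 50×0.278 = 13.9, 50×0.183 = 9.15, 50×0.389 = 19.45.
χ² = (4−7.5)²/7.5 + (2−13.9)²/13.9 + (2−9.15)²/9.15 + (42−19.45)²/19.45
   = 1.6333 + 10.1878 + 5.5872 + 26.1441
Sum = 43.552
df = 3. Since 43.552 > 9.348, we reject H₀.

43.552; reject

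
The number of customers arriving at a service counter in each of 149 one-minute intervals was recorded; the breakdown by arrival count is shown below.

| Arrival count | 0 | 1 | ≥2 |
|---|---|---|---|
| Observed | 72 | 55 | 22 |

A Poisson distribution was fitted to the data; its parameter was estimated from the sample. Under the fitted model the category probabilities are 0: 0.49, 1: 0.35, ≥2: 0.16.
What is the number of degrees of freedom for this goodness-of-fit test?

There are k = 3 categories and 1 parameter estimated from the data, so df = 3 − 1 − 1 = 1.

1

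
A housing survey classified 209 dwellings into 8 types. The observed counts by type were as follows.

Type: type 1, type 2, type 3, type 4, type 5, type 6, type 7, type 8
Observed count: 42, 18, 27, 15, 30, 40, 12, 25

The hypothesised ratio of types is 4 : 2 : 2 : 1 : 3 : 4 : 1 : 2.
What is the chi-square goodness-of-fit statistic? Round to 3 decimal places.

Ratio total = 19. Expected counts: 209×4/19 = 44, 209×2/19 = 22, 209×2/19 = 22, 209×1/19 = 11, 209×3/19 = 33, 209×4/19 = 44, 209×1/19 = 11, 209×2/19 = 22.
χ² = (42−44)²/44 + (18−22)²/22 + (27−22)²/22 + (15−11)²/11 + (30−33)²/33 + (40−44)²/44 + (12−11)²/11 + (25−22)²/22
   = 0.0909 + 0.7273 + 1.1364 + 1.4545 + 0.2727 + 0.3636 + 0.0909 + 0.4091
Sum = 4.545

4.545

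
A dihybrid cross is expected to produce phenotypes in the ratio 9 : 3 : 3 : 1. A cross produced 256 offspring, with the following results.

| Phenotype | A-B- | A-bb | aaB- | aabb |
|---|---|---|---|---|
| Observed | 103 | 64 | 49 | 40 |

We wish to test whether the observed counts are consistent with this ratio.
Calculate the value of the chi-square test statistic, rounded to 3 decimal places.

Ratio total = 16. Expected counts: 256×9/16 = 144, 256×3/16 = 48, 256×3/16 = 48, 256×1/16 = 16.
A-B-: (103 − 144)²/144 = 1681/144 = 11.6736
A-bb: (64 − 48)²/48 = 256/48 = 5.3333
aaB-: (49 − 48)²/48 = 1/48 = 0.0208
aabb: (40 − 16)²/16 = 576/16 = 36.0000
Sum = 53.028

53.028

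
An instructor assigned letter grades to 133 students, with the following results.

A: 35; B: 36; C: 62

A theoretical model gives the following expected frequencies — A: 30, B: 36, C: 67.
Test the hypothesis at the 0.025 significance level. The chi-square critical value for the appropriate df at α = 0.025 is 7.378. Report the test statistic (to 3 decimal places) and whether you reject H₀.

cat         O        E   (O−E)²/E
A          35       30     0.8333
B          36       36     0.0000
C          62       67     0.3731
Sum = 1.206
df = 2. Since 1.206 < 7.378, we do not reject H₀.

1.206; do not reject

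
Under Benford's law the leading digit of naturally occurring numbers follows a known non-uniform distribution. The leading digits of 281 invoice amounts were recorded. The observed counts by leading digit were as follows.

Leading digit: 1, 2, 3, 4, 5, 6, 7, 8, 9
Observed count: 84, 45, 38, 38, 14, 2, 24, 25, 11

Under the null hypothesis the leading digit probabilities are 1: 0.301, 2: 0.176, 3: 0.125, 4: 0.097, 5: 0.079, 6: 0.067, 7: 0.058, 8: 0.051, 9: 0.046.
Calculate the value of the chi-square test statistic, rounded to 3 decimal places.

34.812

Expected counts E_i = n·p_i: 281×0.301 = 84.581, 281×0.176 = 49.456, 281×0.125 = 35.125, 281×0.097 = 27.257, 281×0.079 = 22.199, 281×0.067 = 18.827, 281×0.058 = 16.298, 281×0.051 = 14.331, 281×0.046 = 12.926.
cat         O        E   (O−E)²/E
1          84   84.581     0.0040
2          45   49.456     0.4015
3          38   35.125     0.2353
4          38   27.257     4.2342
5          14   22.199     3.0282
6           2   18.827    15.0395
7          24   16.298     3.6398
8          25   14.331     7.9428
9          11   12.926     0.2870
Sum = 34.812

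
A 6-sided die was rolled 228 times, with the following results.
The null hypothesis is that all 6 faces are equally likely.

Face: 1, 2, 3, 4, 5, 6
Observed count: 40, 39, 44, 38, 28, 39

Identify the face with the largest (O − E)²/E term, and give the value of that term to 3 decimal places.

Under H₀ each category has probability 1/6, so each expected count is 228/6 = 38.
cat         O        E   (O−E)²/E
1          40       38     0.1053
2          39       38     0.0263
3          44       38     0.9474
4          38       38     0.0000
5          28       38     2.6316
6          39       38     0.0263
The largest term is for 5: 2.632.

5, 2.632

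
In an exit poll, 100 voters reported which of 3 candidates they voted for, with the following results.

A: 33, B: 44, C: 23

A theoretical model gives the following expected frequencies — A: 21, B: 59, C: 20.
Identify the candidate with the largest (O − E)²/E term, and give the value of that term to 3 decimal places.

A: (33 − 21)²/21 = 144/21 = 6.8571
B: (44 − 59)²/59 = 225/59 = 3.8136
C: (23 − 20)²/20 = 9/20 = 0.4500
The largest term is for A: 6.857.

A, 6.857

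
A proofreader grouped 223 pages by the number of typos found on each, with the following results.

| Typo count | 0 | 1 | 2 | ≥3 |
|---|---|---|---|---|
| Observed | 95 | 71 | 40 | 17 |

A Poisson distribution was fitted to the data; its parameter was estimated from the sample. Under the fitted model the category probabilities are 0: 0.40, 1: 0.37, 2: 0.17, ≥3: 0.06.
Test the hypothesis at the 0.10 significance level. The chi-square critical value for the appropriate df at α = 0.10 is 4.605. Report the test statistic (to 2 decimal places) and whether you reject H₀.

Expected counts E_i = n·p_i: 223×0.40 = 89.2, 223×0.37 = 82.51, 223×0.17 = 37.91, 223×0.06 = 13.38.
cat         O        E   (O−E)²/E
0          95     89.2      0.377
1          71    82.51      1.606
2          40    37.91      0.115
≥3         17    13.38      0.979
Sum = 3.08
df = 2. Since 3.08 < 4.605, we do not reject H₀.

3.08; do not reject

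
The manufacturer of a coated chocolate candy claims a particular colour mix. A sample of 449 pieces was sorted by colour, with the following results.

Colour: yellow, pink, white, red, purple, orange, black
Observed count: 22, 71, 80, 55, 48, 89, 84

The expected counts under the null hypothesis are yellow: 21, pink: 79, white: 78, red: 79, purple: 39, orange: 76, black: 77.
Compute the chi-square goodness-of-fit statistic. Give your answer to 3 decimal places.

13.137

yellow: (22 − 21)²/21 = 1/21 = 0.0476
pink: (71 − 79)²/79 = 64/79 = 0.8101
white: (80 − 78)²/78 = 4/78 = 0.0513
red: (55 − 79)²/79 = 576/79 = 7.2911
purple: (48 − 39)²/39 = 81/39 = 2.0769
orange: (89 − 76)²/76 = 169/76 = 2.2237
black: (84 − 77)²/77 = 49/77 = 0.6364
Sum = 13.137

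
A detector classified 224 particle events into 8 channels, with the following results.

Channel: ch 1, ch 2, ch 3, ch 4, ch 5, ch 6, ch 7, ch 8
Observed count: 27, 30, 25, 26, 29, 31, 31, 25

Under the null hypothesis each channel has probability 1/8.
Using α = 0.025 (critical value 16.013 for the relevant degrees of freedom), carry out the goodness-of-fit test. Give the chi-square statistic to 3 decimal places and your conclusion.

Expected count for each of the 8 categories: 224/8 = 28.
cat         O        E   (O−E)²/E
ch 1       27       28     0.0357
ch 2       30       28     0.1429
ch 3       25       28     0.3214
ch 4       26       28     0.1429
ch 5       29       28     0.0357
ch 6       31       28     0.3214
ch 7       31       28     0.3214
ch 8       25       28     0.3214
Sum = 1.643
df = 7. Since 1.643 < 16.013, we do not reject H₀.

1.643; do not reject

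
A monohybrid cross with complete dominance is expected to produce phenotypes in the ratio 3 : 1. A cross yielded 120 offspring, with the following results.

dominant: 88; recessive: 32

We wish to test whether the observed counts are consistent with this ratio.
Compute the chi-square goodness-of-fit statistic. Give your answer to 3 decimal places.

Ratio total = 4. Expected counts: 120×3/4 = 90, 120×1/4 = 30.
dominant: (88 − 90)²/90 = 4/90 = 0.0444
recessive: (32 − 30)²/30 = 4/30 = 0.1333
Sum = 0.178

0.178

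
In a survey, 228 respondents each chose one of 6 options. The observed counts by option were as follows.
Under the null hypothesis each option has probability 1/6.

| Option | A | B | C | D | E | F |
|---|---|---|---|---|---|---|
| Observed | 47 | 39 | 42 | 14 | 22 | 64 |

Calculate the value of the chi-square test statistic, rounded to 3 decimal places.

Under H₀ each category has probability 1/6, so each expected count is 228/6 = 38.
χ² = (47−38)²/38 + (39−38)²/38 + (42−38)²/38 + (14−38)²/38 + (22−38)²/38 + (64−38)²/38
   = 2.1316 + 0.0263 + 0.4211 + 15.1579 + 6.7368 + 17.7895
Sum = 42.263

42.263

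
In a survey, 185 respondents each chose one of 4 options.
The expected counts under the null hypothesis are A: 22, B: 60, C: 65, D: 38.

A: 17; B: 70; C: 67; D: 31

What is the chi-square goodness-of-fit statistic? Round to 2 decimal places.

cat         O        E   (O−E)²/E
A          17       22      1.136
B          70       60      1.667
C          67       65      0.062
D          31       38      1.289
Sum = 4.15

4.15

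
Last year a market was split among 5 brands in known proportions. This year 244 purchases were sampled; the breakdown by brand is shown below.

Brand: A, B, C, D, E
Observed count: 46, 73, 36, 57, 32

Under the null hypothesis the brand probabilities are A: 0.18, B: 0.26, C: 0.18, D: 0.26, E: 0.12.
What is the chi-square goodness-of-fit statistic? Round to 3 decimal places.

Expected counts E_i = n·p_i: 244×0.18 = 43.92, 244×0.26 = 63.44, 244×0.18 = 43.92, 244×0.26 = 63.44, 244×0.12 = 29.28.
cat         O        E   (O−E)²/E
A          46    43.92     0.0985
B          73    63.44     1.4406
C          36    43.92     1.4282
D          57    63.44     0.6537
E          32    29.28     0.2527
Sum = 3.874

3.874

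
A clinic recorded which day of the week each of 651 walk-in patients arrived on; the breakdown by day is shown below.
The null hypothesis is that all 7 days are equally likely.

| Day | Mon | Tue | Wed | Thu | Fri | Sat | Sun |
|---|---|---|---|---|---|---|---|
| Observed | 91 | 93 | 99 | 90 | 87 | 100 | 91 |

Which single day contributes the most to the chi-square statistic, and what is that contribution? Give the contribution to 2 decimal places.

Under H₀ each category has probability 1/7, so each expected count is 651/7 = 93.
χ² = (91−93)²/93 + (93−93)²/93 + (99−93)²/93 + (90−93)²/93 + (87−93)²/93 + (100−93)²/93 + (91−93)²/93
   = 0.043 + 0.000 + 0.387 + 0.097 + 0.387 + 0.527 + 0.043
The largest term is for Sat: 0.53.

Sat, 0.53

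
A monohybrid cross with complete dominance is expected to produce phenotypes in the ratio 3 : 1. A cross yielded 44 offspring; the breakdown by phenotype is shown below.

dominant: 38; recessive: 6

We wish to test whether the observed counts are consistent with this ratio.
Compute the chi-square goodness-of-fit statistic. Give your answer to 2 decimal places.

3.03

Ratio total = 4. Expected counts: 44×3/4 = 33, 44×1/4 = 11.
dominant: (38 − 33)²/33 = 25/33 = 0.758
recessive: (6 − 11)²/11 = 25/11 = 2.273
Sum = 3.03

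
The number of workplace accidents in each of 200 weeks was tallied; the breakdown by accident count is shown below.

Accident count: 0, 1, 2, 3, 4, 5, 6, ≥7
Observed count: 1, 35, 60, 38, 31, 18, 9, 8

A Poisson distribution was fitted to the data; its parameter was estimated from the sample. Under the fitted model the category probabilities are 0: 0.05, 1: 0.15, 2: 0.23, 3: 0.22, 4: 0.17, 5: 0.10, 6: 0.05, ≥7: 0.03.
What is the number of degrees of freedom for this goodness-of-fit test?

There are k = 8 categories and 1 parameter estimated from the data, so df = 8 − 1 − 1 = 6.

6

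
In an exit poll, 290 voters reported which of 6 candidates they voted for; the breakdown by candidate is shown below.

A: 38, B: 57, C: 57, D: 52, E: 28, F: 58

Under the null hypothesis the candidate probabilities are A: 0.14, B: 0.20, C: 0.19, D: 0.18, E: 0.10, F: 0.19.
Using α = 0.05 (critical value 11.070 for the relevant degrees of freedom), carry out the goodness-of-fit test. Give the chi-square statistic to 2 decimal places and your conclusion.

Expected counts E_i = n·p_i: 290×0.14 = 40.6, 290×0.20 = 58, 290×0.19 = 55.1, 290×0.18 = 52.2, 290×0.10 = 29, 290×0.19 = 55.1.
A: (38 − 40.6)²/40.6 = 6.76/40.6 = 0.167
B: (57 − 58)²/58 = 1/58 = 0.017
C: (57 − 55.1)²/55.1 = 3.61/55.1 = 0.066
D: (52 − 52.2)²/52.2 = 0.04/52.2 = 0.001
E: (28 − 29)²/29 = 1/29 = 0.034
F: (58 − 55.1)²/55.1 = 8.41/55.1 = 0.153
Sum = 0.44
df = 5. Since 0.44 < 11.070, we do not reject H₀.

0.44; do not reject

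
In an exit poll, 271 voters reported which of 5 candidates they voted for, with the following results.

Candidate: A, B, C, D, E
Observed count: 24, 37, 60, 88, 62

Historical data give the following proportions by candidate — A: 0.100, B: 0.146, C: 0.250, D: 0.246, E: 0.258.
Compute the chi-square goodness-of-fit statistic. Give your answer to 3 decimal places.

Expected counts E_i = n·p_i: 271×0.100 = 27.1, 271×0.146 = 39.566, 271×0.250 = 67.75, 271×0.246 = 66.666, 271×0.258 = 69.918.
χ² = (24−27.1)²/27.1 + (37−39.566)²/39.566 + (60−67.75)²/67.75 + (88−66.666)²/66.666 + (62−69.918)²/69.918
   = 0.3546 + 0.1664 + 0.8865 + 6.8272 + 0.8967
Sum = 9.131

9.131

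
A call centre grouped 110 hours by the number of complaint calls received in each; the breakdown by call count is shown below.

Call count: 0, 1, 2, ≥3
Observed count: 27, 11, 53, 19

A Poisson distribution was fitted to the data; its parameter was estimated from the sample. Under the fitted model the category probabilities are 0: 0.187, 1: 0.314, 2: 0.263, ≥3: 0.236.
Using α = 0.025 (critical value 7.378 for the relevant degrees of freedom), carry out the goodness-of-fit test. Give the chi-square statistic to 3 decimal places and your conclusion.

39.946; reject

Expected counts E_i = n·p_i: 110×0.187 = 20.57, 110×0.314 = 34.54, 110×0.263 = 28.93, 110×0.236 = 25.96.
χ² = (27−20.57)²/20.57 + (11−34.54)²/34.54 + (53−28.93)²/28.93 + (19−25.96)²/25.96
   = 2.0100 + 16.0432 + 20.0264 + 1.8660
Sum = 39.946
df = 2. Since 39.946 > 7.378, we reject H₀.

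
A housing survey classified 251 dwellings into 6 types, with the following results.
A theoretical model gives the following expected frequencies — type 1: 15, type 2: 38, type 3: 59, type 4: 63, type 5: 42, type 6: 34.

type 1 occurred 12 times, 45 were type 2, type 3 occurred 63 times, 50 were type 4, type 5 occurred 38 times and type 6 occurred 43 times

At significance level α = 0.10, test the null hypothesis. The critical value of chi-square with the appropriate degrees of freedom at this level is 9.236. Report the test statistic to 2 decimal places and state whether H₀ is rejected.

type 1: (12 − 15)²/15 = 9/15 = 0.600
type 2: (45 − 38)²/38 = 49/38 = 1.289
type 3: (63 − 59)²/59 = 16/59 = 0.271
type 4: (50 − 63)²/63 = 169/63 = 2.683
type 5: (38 − 42)²/42 = 16/42 = 0.381
type 6: (43 − 34)²/34 = 81/34 = 2.382
Sum = 7.61
df = 5. Since 7.61 < 9.236, we do not reject H₀.

7.61; do not reject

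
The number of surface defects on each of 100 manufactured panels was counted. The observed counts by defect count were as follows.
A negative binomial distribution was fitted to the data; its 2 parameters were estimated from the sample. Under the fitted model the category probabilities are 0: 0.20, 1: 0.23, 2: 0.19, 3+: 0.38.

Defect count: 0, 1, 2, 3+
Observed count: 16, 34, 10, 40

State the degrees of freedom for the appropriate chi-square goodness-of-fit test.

There are k = 4 categories and 2 parameters estimated from the data, so df = 4 − 1 − 2 = 1.

1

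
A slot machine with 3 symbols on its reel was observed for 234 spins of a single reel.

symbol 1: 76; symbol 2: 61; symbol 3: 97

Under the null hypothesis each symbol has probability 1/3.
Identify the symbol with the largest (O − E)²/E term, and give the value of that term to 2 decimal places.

symbol 3, 4.63

Under H₀ each category has probability 1/3, so each expected count is 234/3 = 78.
cat           O        E   (O−E)²/E
symbol 1     76       78      0.051
symbol 2     61       78      3.705
symbol 3     97       78      4.628
The largest term is for symbol 3: 4.63.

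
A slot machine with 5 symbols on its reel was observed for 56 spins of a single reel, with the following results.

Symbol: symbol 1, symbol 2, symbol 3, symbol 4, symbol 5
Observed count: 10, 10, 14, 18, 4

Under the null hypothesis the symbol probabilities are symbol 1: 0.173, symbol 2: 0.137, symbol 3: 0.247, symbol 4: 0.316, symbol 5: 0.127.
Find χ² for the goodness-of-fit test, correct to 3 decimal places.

2.085

Expected counts E_i = n·p_i: 56×0.173 = 9.688, 56×0.137 = 7.672, 56×0.247 = 13.832, 56×0.316 = 17.696, 56×0.127 = 7.112.
cat           O        E   (O−E)²/E
symbol 1     10    9.688     0.0100
symbol 2     10    7.672     0.7064
symbol 3     14   13.832     0.0020
symbol 4     18   17.696     0.0052
symbol 5      4    7.112     1.3617
Sum = 2.085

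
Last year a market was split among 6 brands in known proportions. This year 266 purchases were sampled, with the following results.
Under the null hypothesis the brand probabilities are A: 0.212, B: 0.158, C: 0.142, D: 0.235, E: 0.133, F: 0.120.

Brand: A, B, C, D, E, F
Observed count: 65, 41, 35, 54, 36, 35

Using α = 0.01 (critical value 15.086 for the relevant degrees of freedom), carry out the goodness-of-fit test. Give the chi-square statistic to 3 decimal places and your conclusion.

3.009; do not reject

Expected counts E_i = n·p_i: 266×0.212 = 56.392, 266×0.158 = 42.028, 266×0.142 = 37.772, 266×0.235 = 62.51, 266×0.133 = 35.378, 266×0.120 = 31.92.
A: (65 − 56.392)²/56.392 = 74.097664/56.392 = 1.3140
B: (41 − 42.028)²/42.028 = 1.056784/42.028 = 0.0251
C: (35 − 37.772)²/37.772 = 7.683984/37.772 = 0.2034
D: (54 − 62.51)²/62.51 = 72.4201/62.51 = 1.1585
E: (36 − 35.378)²/35.378 = 0.386884/35.378 = 0.0109
F: (35 − 31.92)²/31.92 = 9.4864/31.92 = 0.2972
Sum = 3.009
df = 5. Since 3.009 < 15.086, we do not reject H₀.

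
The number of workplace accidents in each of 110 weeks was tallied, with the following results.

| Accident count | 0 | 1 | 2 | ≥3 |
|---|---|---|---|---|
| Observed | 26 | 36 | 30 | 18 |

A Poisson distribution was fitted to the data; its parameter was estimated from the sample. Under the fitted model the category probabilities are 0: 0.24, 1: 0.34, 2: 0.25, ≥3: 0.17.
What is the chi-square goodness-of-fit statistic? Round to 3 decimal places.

0.312

Expected counts E_i = n·p_i: 110×0.24 = 26.4, 110×0.34 = 37.4, 110×0.25 = 27.5, 110×0.17 = 18.7.
0: (26 − 26.4)²/26.4 = 0.16/26.4 = 0.0061
1: (36 − 37.4)²/37.4 = 1.96/37.4 = 0.0524
2: (30 − 27.5)²/27.5 = 6.25/27.5 = 0.2273
≥3: (18 − 18.7)²/18.7 = 0.49/18.7 = 0.0262
Sum = 0.312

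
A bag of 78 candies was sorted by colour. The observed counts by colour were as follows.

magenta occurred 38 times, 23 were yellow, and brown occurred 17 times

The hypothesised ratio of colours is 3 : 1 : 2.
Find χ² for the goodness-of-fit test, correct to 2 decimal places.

Ratio total = 6. Expected counts: 78×3/6 = 39, 78×1/6 = 13, 78×2/6 = 26.
χ² = (38−39)²/39 + (23−13)²/13 + (17−26)²/26
   = 0.026 + 7.692 + 3.115
Sum = 10.83

10.83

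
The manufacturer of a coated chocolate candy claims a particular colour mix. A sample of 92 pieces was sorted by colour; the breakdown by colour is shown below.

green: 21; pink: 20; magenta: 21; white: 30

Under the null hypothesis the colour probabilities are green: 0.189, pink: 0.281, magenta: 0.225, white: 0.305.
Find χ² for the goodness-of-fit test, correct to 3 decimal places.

Expected counts E_i = n·p_i: 92×0.189 = 17.388, 92×0.281 = 25.852, 92×0.225 = 20.7, 92×0.305 = 28.06.
green: (21 − 17.388)²/17.388 = 13.046544/17.388 = 0.7503
pink: (20 − 25.852)²/25.852 = 34.245904/25.852 = 1.3247
magenta: (21 − 20.7)²/20.7 = 0.09/20.7 = 0.0043
white: (30 − 28.06)²/28.06 = 3.7636/28.06 = 0.1341
Sum = 2.213

2.213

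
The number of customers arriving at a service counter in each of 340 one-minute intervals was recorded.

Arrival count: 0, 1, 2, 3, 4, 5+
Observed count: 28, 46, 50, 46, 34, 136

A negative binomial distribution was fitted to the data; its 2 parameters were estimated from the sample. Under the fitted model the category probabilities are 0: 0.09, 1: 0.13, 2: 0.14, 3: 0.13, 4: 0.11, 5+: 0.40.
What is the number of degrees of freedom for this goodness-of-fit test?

3

There are k = 6 categories and 2 parameters estimated from the data, so df = 6 − 1 − 2 = 3.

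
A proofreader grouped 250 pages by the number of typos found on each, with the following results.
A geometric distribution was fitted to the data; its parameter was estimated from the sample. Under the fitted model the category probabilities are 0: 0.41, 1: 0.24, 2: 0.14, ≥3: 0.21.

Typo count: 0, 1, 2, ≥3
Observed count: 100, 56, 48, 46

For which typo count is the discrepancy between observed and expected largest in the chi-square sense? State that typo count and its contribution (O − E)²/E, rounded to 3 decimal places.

2, 4.829

Expected counts E_i = n·p_i: 250×0.41 = 102.5, 250×0.24 = 60, 250×0.14 = 35, 250×0.21 = 52.5.
0: (100 − 102.5)²/102.5 = 6.25/102.5 = 0.0610
1: (56 − 60)²/60 = 16/60 = 0.2667
2: (48 − 35)²/35 = 169/35 = 4.8286
≥3: (46 − 52.5)²/52.5 = 42.25/52.5 = 0.8048
The largest term is for 2: 4.829.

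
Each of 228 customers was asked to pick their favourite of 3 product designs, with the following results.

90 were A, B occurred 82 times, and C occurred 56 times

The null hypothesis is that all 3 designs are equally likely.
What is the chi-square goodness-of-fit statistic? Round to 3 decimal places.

8.316

Under H₀ each category has probability 1/3, so each expected count is 228/3 = 76.
χ² = (90−76)²/76 + (82−76)²/76 + (56−76)²/76
   = 2.5789 + 0.4737 + 5.2632
Sum = 8.316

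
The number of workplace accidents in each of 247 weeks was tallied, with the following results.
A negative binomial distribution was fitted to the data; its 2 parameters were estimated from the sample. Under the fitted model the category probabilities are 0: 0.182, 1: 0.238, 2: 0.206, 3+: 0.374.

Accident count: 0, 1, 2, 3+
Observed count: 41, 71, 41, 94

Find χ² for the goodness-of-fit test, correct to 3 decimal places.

4.833

Expected counts E_i = n·p_i: 247×0.182 = 44.954, 247×0.238 = 58.786, 247×0.206 = 50.882, 247×0.374 = 92.378.
0: (41 − 44.954)²/44.954 = 15.634116/44.954 = 0.3478
1: (71 − 58.786)²/58.786 = 149.181796/58.786 = 2.5377
2: (41 − 50.882)²/50.882 = 97.653924/50.882 = 1.9192
3+: (94 − 92.378)²/92.378 = 2.630884/92.378 = 0.0285
Sum = 4.833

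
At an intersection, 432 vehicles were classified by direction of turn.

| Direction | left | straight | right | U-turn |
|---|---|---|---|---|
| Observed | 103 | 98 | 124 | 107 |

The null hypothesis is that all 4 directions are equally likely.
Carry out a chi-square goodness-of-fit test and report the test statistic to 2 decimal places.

Expected count for each of the 4 categories: 432/4 = 108.
left: (103 − 108)²/108 = 25/108 = 0.231
straight: (98 − 108)²/108 = 100/108 = 0.926
right: (124 − 108)²/108 = 256/108 = 2.370
U-turn: (107 − 108)²/108 = 1/108 = 0.009
Sum = 3.54

3.54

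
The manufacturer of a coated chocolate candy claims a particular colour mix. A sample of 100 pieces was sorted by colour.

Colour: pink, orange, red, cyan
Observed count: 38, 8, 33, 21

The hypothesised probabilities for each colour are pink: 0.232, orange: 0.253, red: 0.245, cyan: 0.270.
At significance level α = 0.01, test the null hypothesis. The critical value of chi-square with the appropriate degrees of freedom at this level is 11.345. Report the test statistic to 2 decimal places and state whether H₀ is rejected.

Expected counts E_i = n·p_i: 100×0.232 = 23.2, 100×0.253 = 25.3, 100×0.245 = 24.5, 100×0.270 = 27.
χ² = (38−23.2)²/23.2 + (8−25.3)²/25.3 + (33−24.5)²/24.5 + (21−27)²/27
   = 9.441 + 11.830 + 2.949 + 1.333
Sum = 25.55
df = 3. Since 25.55 > 11.345, we reject H₀.

25.55; reject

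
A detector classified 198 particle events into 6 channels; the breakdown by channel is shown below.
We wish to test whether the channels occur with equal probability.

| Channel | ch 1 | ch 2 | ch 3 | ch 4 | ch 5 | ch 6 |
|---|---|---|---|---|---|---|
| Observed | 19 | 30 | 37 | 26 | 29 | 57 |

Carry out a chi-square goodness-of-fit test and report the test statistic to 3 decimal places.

26.121

Under H₀ each category has probability 1/6, so each expected count is 198/6 = 33.
χ² = (19−33)²/33 + (30−33)²/33 + (37−33)²/33 + (26−33)²/33 + (29−33)²/33 + (57−33)²/33
   = 5.9394 + 0.2727 + 0.4848 + 1.4848 + 0.4848 + 17.4545
Sum = 26.121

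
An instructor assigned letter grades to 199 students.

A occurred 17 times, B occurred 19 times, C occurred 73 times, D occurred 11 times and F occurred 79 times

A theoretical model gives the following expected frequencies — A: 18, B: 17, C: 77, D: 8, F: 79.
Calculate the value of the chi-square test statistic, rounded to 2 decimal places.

1.62

cat         O        E   (O−E)²/E
A          17       18      0.056
B          19       17      0.235
C          73       77      0.208
D          11        8      1.125
F          79       79      0.000
Sum = 1.62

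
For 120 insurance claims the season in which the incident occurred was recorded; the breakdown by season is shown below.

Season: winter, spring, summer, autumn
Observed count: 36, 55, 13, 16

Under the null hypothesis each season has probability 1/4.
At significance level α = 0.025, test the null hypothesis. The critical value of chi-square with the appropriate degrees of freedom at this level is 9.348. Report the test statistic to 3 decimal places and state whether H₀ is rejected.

Expected count for each of the 4 categories: 120/4 = 30.
cat         O        E   (O−E)²/E
winter     36       30     1.2000
spring     55       30    20.8333
summer     13       30     9.6333
autumn     16       30     6.5333
Sum = 38.200
df = 3. Since 38.200 > 9.348, we reject H₀.

38.200; reject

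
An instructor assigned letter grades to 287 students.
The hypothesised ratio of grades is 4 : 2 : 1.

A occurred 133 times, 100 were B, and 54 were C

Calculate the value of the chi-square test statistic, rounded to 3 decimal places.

13.933

Ratio total = 7. Expected counts: 287×4/7 = 164, 287×2/7 = 82, 287×1/7 = 41.
cat         O        E   (O−E)²/E
A         133      164     5.8598
B         100       82     3.9512
C          54       41     4.1220
Sum = 13.933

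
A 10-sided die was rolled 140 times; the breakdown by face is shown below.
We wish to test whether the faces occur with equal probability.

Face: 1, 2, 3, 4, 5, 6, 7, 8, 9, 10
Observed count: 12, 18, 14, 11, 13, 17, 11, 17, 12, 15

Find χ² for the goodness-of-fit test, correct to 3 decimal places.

4.429

Expected count for each of the 10 categories: 140/10 = 14.
χ² = (12−14)²/14 + (18−14)²/14 + (14−14)²/14 + (11−14)²/14 + (13−14)²/14 + (17−14)²/14 + (11−14)²/14 + (17−14)²/14 + (12−14)²/14 + (15−14)²/14
   = 0.2857 + 1.1429 + 0.0000 + 0.6429 + 0.0714 + 0.6429 + 0.6429 + 0.6429 + 0.2857 + 0.0714
Sum = 4.429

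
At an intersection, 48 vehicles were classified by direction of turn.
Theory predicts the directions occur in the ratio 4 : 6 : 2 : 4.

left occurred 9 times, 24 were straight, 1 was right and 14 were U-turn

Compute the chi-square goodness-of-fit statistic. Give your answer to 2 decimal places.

Ratio total = 16. Expected counts: 48×4/16 = 12, 48×6/16 = 18, 48×2/16 = 6, 48×4/16 = 12.
cat           O        E   (O−E)²/E
left          9       12      0.750
straight     24       18      2.000
right         1        6      4.167
U-turn       14       12      0.333
Sum = 7.25

7.25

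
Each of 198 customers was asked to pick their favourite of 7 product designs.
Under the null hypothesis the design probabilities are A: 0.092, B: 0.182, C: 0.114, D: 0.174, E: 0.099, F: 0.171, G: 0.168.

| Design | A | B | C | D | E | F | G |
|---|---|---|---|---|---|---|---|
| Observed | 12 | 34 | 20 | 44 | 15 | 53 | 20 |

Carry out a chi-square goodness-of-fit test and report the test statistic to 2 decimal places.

Expected counts E_i = n·p_i: 198×0.092 = 18.216, 198×0.182 = 36.036, 198×0.114 = 22.572, 198×0.174 = 34.452, 198×0.099 = 19.602, 198×0.171 = 33.858, 198×0.168 = 33.264.
χ² = (12−18.216)²/18.216 + (34−36.036)²/36.036 + (20−22.572)²/22.572 + (44−34.452)²/34.452 + (15−19.602)²/19.602 + (53−33.858)²/33.858 + (20−33.264)²/33.264
   = 2.121 + 0.115 + 0.293 + 2.646 + 1.080 + 10.822 + 5.289
Sum = 22.37

22.37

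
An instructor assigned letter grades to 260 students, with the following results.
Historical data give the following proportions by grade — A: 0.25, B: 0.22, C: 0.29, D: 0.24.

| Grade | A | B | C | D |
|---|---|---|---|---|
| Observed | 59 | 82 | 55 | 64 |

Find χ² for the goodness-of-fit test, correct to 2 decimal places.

16.87

Expected counts E_i = n·p_i: 260×0.25 = 65, 260×0.22 = 57.2, 260×0.29 = 75.4, 260×0.24 = 62.4.
cat         O        E   (O−E)²/E
A          59       65      0.554
B          82     57.2     10.752
C          55     75.4      5.519
D          64     62.4      0.041
Sum = 16.87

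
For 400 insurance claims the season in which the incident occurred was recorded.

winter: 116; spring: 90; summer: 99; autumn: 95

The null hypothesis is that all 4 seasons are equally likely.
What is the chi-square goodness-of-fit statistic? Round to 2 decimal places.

Under H₀ each category has probability 1/4, so each expected count is 400/4 = 100.
cat         O        E   (O−E)²/E
winter    116      100      2.560
spring     90      100      1.000
summer     99      100      0.010
autumn     95      100      0.250
Sum = 3.82

3.82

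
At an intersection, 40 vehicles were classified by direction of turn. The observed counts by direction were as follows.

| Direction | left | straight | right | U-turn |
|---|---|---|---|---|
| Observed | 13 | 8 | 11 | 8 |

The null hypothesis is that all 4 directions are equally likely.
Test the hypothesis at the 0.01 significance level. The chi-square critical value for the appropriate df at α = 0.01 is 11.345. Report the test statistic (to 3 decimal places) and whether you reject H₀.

Expected count for each of the 4 categories: 40/4 = 10.
χ² = (13−10)²/10 + (8−10)²/10 + (11−10)²/10 + (8−10)²/10
   = 0.9000 + 0.4000 + 0.1000 + 0.4000
Sum = 1.800
df = 3. Since 1.800 < 11.345, we do not reject H₀.

1.800; do not reject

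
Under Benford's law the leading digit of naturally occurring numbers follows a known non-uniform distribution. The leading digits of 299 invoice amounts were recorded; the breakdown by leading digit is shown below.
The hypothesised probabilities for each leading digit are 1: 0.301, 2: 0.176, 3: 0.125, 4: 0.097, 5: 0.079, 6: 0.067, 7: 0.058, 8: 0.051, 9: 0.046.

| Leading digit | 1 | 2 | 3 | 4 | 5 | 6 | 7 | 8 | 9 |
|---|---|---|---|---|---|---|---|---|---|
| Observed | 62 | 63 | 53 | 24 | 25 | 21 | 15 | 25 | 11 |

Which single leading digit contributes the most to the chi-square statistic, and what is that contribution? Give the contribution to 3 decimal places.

Expected counts E_i = n·p_i: 299×0.301 = 89.999, 299×0.176 = 52.624, 299×0.125 = 37.375, 299×0.097 = 29.003, 299×0.079 = 23.621, 299×0.067 = 20.033, 299×0.058 = 17.342, 299×0.051 = 15.249, 299×0.046 = 13.754.
cat         O        E   (O−E)²/E
1          62   89.999     8.7106
2          63   52.624     2.0459
3          53   37.375     6.5322
4          24   29.003     0.8630
5          25   23.621     0.0805
6          21   20.033     0.0467
7          15   17.342     0.3163
8          25   15.249     6.2353
9          11   13.754     0.5514
The largest term is for 1: 8.711.

1, 8.711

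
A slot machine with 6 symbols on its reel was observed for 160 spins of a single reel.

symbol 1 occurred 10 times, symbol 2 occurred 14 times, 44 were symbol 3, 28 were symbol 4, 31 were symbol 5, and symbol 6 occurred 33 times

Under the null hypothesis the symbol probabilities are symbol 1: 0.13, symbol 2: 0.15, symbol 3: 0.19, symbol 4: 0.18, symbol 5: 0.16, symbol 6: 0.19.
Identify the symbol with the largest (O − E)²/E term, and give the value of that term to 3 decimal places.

Expected counts E_i = n·p_i: 160×0.13 = 20.8, 160×0.15 = 24, 160×0.19 = 30.4, 160×0.18 = 28.8, 160×0.16 = 25.6, 160×0.19 = 30.4.
symbol 1: (10 − 20.8)²/20.8 = 116.64/20.8 = 5.6077
symbol 2: (14 − 24)²/24 = 100/24 = 4.1667
symbol 3: (44 − 30.4)²/30.4 = 184.96/30.4 = 6.0842
symbol 4: (28 − 28.8)²/28.8 = 0.64/28.8 = 0.0222
symbol 5: (31 − 25.6)²/25.6 = 29.16/25.6 = 1.1391
symbol 6: (33 − 30.4)²/30.4 = 6.76/30.4 = 0.2224
The largest term is for symbol 3: 6.084.

symbol 3, 6.084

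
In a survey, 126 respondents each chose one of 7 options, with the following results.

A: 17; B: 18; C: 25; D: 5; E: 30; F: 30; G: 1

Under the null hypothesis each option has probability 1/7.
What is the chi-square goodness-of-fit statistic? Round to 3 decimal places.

44.222

Under H₀ each category has probability 1/7, so each expected count is 126/7 = 18.
cat         O        E   (O−E)²/E
A          17       18     0.0556
B          18       18     0.0000
C          25       18     2.7222
D           5       18     9.3889
E          30       18     8.0000
F          30       18     8.0000
G           1       18    16.0556
Sum = 44.222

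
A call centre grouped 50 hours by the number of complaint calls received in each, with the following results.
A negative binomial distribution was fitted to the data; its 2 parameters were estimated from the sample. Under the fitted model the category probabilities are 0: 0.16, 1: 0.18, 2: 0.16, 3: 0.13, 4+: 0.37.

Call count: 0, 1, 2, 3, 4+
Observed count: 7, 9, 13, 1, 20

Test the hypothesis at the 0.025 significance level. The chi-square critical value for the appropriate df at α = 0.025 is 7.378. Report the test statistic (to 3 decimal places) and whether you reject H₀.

Expected counts E_i = n·p_i: 50×0.16 = 8, 50×0.18 = 9, 50×0.16 = 8, 50×0.13 = 6.5, 50×0.37 = 18.5.
cat         O        E   (O−E)²/E
0           7        8     0.1250
1           9        9     0.0000
2          13        8     3.1250
3           1      6.5     4.6538
4+         20     18.5     0.1216
Sum = 8.025
df = 2. Since 8.025 > 7.378, we reject H₀.

8.025; reject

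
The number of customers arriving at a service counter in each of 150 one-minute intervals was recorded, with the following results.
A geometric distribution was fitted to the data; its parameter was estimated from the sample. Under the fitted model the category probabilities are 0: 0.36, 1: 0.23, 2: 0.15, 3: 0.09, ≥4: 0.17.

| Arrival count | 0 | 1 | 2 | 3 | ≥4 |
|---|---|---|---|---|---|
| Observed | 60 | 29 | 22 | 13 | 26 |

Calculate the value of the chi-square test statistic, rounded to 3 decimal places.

Expected counts E_i = n·p_i: 150×0.36 = 54, 150×0.23 = 34.5, 150×0.15 = 22.5, 150×0.09 = 13.5, 150×0.17 = 25.5.
0: (60 − 54)²/54 = 36/54 = 0.6667
1: (29 − 34.5)²/34.5 = 30.25/34.5 = 0.8768
2: (22 − 22.5)²/22.5 = 0.25/22.5 = 0.0111
3: (13 − 13.5)²/13.5 = 0.25/13.5 = 0.0185
≥4: (26 − 25.5)²/25.5 = 0.25/25.5 = 0.0098
Sum = 1.583

1.583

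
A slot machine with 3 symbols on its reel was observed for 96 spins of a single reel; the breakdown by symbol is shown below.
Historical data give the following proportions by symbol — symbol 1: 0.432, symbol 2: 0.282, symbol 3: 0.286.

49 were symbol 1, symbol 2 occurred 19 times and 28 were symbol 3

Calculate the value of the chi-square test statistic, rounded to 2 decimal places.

3.78

Expected counts E_i = n·p_i: 96×0.432 = 41.472, 96×0.282 = 27.072, 96×0.286 = 27.456.
symbol 1: (49 − 41.472)²/41.472 = 56.670784/41.472 = 1.366
symbol 2: (19 − 27.072)²/27.072 = 65.157184/27.072 = 2.407
symbol 3: (28 − 27.456)²/27.456 = 0.295936/27.456 = 0.011
Sum = 3.78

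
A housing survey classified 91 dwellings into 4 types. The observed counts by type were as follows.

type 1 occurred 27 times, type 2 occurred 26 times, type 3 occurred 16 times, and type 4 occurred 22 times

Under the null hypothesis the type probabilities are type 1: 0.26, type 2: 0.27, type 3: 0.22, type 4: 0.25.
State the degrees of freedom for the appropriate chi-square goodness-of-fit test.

3

There are k = 4 categories and no parameters were estimated from the data, so df = 4 − 1 = 3.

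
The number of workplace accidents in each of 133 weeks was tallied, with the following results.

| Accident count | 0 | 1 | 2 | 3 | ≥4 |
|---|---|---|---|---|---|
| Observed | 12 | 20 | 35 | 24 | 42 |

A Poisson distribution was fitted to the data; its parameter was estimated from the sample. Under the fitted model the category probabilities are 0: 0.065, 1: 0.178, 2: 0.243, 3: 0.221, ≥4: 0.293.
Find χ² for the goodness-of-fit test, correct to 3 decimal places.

Expected counts E_i = n·p_i: 133×0.065 = 8.645, 133×0.178 = 23.674, 133×0.243 = 32.319, 133×0.221 = 29.393, 133×0.293 = 38.969.
0: (12 − 8.645)²/8.645 = 11.256025/8.645 = 1.3020
1: (20 − 23.674)²/23.674 = 13.498276/23.674 = 0.5702
2: (35 − 32.319)²/32.319 = 7.187761/32.319 = 0.2224
3: (24 − 29.393)²/29.393 = 29.084449/29.393 = 0.9895
≥4: (42 − 38.969)²/38.969 = 9.186961/38.969 = 0.2358
Sum = 3.320

3.320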